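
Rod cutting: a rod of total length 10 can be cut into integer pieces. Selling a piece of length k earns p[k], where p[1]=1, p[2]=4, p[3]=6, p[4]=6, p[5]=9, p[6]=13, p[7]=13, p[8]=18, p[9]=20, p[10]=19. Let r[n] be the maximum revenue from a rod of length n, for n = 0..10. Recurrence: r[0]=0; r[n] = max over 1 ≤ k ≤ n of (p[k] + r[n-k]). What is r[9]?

20

   n    0    1    2    3    4    5    6    7    8    9   10
r[n]    0    1    4    6    8   10   13   14   18   20   22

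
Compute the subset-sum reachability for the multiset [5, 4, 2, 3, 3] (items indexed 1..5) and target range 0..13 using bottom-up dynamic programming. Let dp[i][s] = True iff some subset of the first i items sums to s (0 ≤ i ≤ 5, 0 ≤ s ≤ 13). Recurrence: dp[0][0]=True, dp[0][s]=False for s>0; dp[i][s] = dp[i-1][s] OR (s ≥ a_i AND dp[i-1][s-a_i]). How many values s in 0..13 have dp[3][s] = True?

i\s   0   1   2   3   4   5   6   7   8   9  10  11  12  13
  0   T   F   F   F   F   F   F   F   F   F   F   F   F   F
  1   T   F   F   F   F   T   F   F   F   F   F   F   F   F
  2   T   F   F   F   T   T   F   F   F   T   F   F   F   F
  3   T   F   T   F   T   T   T   T   F   T   F   T   F   F
  4   T   F   T   T   T   T   T   T   T   T   T   T   T   F
  5   T   F   T   T   T   T   T   T   T   T   T   T   T   T

8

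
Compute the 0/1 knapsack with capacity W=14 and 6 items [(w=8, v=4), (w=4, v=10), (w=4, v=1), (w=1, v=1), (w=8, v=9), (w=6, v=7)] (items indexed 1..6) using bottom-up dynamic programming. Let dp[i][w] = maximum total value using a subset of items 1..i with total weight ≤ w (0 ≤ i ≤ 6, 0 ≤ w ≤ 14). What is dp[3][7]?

i\w   0   1   2   3   4   5   6   7   8   9  10  11  12  13  14
  0   0   0   0   0   0   0   0   0   0   0   0   0   0   0   0
  1   0   0   0   0   0   0   0   0   4   4   4   4   4   4   4
  2   0   0   0   0  10  10  10  10  10  10  10  10  14  14  14
  3   0   0   0   0  10  10  10  10  11  11  11  11  14  14  14
  4   0   1   1   1  10  11  11  11  11  12  12  12  14  15  15
  5   0   1   1   1  10  11  11  11  11  12  12  12  19  20  20
  6   0   1   1   1  10  11  11  11  11  12  17  18  19  20  20

10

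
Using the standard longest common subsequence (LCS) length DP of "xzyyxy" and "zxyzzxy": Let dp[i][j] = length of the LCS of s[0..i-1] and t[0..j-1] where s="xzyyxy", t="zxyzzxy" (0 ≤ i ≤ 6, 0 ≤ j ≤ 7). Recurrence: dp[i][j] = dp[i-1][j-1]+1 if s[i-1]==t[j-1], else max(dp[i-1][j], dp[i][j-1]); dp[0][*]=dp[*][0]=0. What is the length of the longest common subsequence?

   ''  z  x  y  z  z  x  y
''  0  0  0  0  0  0  0  0
 x  0  0  1  1  1  1  1  1
 z  0  1  1  1  2  2  2  2
 y  0  1  1  2  2  2  2  3
 y  0  1  1  2  2  2  2  3
 x  0  1  2  2  2  2  3  3
 y  0  1  2  3  3  3  3  4

4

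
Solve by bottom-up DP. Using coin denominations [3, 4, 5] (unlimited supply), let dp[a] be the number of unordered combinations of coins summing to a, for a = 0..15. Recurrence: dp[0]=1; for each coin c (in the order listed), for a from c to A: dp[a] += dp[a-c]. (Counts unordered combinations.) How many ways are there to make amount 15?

after  coin     0     1     2     3     4     5     6     7     8     9    10    11    12    13    14    15
          3     1     0     0     1     0     0     1     0     0     1     0     0     1     0     0     1
          4     1     0     0     1     1     0     1     1     1     1     1     1     2     1     1     2
          5     1     0     0     1     1     1     1     1     2     2     2     2     3     3     3     4

4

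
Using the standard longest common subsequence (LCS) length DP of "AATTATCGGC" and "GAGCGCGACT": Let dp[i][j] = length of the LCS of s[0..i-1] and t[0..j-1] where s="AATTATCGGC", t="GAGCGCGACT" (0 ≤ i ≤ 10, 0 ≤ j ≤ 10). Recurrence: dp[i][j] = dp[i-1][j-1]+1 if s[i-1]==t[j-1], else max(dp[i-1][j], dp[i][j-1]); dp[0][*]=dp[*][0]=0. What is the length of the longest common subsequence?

   ''  G  A  G  C  G  C  G  A  C  T
''  0  0  0  0  0  0  0  0  0  0  0
 A  0  0  1  1  1  1  1  1  1  1  1
 A  0  0  1  1  1  1  1  1  2  2  2
 T  0  0  1  1  1  1  1  1  2  2  3
 T  0  0  1  1  1  1  1  1  2  2  3
 A  0  0  1  1  1  1  1  1  2  2  3
 T  0  0  1  1  1  1  1  1  2  2  3
 C  0  0  1  1  2  2  2  2  2  3  3
 G  0  1  1  2  2  3  3  3  3  3  3
 G  0  1  1  2  2  3  3  4  4  4  4
 C  0  1  1  2  3  3  4  4  4  5  5

5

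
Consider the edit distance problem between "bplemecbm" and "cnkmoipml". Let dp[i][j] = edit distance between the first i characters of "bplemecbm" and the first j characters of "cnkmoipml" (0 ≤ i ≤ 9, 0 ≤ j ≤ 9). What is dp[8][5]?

7

   ''  c  n  k  m  o  i  p  m  l
''  0  1  2  3  4  5  6  7  8  9
 b  1  1  2  3  4  5  6  7  8  9
 p  2  2  2  3  4  5  6  6  7  8
 l  3  3  3  3  4  5  6  7  7  7
 e  4  4  4  4  4  5  6  7  8  8
 m  5  5  5  5  4  5  6  7  7  8
 e  6  6  6  6  5  5  6  7  8  8
 c  7  6  7  7  6  6  6  7  8  9
 b  8  7  7  8  7  7  7  7  8  9
 m  9  8  8  8  8  8  8  8  7  8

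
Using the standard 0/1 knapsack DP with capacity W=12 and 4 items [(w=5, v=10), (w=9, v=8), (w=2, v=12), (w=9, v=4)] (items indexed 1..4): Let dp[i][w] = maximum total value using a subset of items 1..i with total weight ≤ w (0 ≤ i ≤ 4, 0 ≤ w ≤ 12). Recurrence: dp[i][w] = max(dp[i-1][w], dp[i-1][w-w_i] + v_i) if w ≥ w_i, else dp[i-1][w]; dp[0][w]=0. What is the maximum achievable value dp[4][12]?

i\w   0   1   2   3   4   5   6   7   8   9  10  11  12
  0   0   0   0   0   0   0   0   0   0   0   0   0   0
  1   0   0   0   0   0  10  10  10  10  10  10  10  10
  2   0   0   0   0   0  10  10  10  10  10  10  10  10
  3   0   0  12  12  12  12  12  22  22  22  22  22  22
  4   0   0  12  12  12  12  12  22  22  22  22  22  22

22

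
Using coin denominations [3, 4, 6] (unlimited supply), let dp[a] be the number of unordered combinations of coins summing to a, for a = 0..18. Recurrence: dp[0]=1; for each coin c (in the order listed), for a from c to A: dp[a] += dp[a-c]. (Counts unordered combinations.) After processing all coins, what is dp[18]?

6

after  coin     0     1     2     3     4     5     6     7     8     9    10    11    12    13    14    15    16    17    18
          3     1     0     0     1     0     0     1     0     0     1     0     0     1     0     0     1     0     0     1
          4     1     0     0     1     1     0     1     1     1     1     1     1     2     1     1     2     2     1     2
          6     1     0     0     1     1     0     2     1     1     2     2     1     4     2     2     4     4     2     6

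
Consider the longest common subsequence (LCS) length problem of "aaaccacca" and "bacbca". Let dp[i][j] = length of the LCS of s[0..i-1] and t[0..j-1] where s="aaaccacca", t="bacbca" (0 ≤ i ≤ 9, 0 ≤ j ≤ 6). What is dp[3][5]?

1

   ''  b  a  c  b  c  a
''  0  0  0  0  0  0  0
 a  0  0  1  1  1  1  1
 a  0  0  1  1  1  1  2
 a  0  0  1  1  1  1  2
 c  0  0  1  2  2  2  2
 c  0  0  1  2  2  3  3
 a  0  0  1  2  2  3  4
 c  0  0  1  2  2  3  4
 c  0  0  1  2  2  3  4
 a  0  0  1  2  2  3  4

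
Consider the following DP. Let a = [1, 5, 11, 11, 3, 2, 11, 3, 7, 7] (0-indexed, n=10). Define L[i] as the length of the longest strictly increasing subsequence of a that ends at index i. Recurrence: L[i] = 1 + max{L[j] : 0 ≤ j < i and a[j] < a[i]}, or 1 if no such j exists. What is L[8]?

4

   i    0    1    2    3    4    5    6    7    8    9
a[i]    1    5   11   11    3    2   11    3    7    7
L[i]    1    2    3    3    2    2    3    3    4    4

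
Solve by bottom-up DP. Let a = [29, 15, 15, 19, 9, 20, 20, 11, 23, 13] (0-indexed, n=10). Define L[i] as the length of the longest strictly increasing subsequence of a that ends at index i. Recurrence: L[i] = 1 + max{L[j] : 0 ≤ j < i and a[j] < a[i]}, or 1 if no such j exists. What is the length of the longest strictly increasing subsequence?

   i    0    1    2    3    4    5    6    7    8    9
a[i]   29   15   15   19    9   20   20   11   23   13
L[i]    1    1    1    2    1    3    3    2    4    3

4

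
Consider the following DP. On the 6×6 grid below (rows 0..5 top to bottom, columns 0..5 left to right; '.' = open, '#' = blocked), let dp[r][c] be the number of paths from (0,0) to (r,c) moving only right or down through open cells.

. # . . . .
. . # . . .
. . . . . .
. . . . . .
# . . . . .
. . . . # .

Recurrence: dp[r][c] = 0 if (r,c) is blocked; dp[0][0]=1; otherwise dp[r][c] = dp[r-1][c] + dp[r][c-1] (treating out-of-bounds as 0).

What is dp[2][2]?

2

r\c   0   1   2   3   4   5
  0   1   0   0   0   0   0
  1   1   1   0   0   0   0
  2   1   2   2   2   2   2
  3   1   3   5   7   9  11
  4   0   3   8  15  24  35
  5   0   3  11  26   0  35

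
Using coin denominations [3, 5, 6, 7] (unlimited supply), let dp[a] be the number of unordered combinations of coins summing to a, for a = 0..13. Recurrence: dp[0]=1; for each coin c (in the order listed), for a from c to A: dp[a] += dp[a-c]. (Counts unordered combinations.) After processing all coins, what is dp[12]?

after  coin     0     1     2     3     4     5     6     7     8     9    10    11    12    13
          3     1     0     0     1     0     0     1     0     0     1     0     0     1     0
          5     1     0     0     1     0     1     1     0     1     1     1     1     1     1
          6     1     0     0     1     0     1     2     0     1     2     1     2     3     1
          7     1     0     0     1     0     1     2     1     1     2     2     2     4     3

4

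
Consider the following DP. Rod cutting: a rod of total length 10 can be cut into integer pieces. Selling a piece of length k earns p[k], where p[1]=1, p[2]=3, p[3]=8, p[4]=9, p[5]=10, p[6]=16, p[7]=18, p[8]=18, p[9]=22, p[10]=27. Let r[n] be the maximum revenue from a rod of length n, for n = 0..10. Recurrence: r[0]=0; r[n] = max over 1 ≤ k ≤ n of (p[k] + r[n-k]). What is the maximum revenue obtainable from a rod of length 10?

   n    0    1    2    3    4    5    6    7    8    9   10
r[n]    0    1    3    8    9   11   16   18   19   24   27

27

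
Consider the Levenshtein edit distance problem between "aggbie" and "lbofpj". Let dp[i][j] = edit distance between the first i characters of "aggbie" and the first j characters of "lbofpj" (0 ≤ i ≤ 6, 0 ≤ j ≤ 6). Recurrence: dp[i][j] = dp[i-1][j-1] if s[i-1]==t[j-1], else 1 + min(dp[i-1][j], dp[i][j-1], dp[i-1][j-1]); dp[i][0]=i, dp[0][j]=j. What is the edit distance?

6

   ''  l  b  o  f  p  j
''  0  1  2  3  4  5  6
 a  1  1  2  3  4  5  6
 g  2  2  2  3  4  5  6
 g  3  3  3  3  4  5  6
 b  4  4  3  4  4  5  6
 i  5  5  4  4  5  5  6
 e  6  6  5  5  5  6  6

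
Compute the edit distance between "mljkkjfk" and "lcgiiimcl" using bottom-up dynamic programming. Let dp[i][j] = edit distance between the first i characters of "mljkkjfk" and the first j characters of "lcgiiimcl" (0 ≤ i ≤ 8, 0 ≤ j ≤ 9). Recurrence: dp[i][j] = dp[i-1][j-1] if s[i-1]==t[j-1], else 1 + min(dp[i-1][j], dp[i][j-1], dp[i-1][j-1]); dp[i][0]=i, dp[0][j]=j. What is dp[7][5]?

   ''  l  c  g  i  i  i  m  c  l
''  0  1  2  3  4  5  6  7  8  9
 m  1  1  2  3  4  5  6  6  7  8
 l  2  1  2  3  4  5  6  7  7  7
 j  3  2  2  3  4  5  6  7  8  8
 k  4  3  3  3  4  5  6  7  8  9
 k  5  4  4  4  4  5  6  7  8  9
 j  6  5  5  5  5  5  6  7  8  9
 f  7  6  6  6  6  6  6  7  8  9
 k  8  7  7  7  7  7  7  7  8  9

6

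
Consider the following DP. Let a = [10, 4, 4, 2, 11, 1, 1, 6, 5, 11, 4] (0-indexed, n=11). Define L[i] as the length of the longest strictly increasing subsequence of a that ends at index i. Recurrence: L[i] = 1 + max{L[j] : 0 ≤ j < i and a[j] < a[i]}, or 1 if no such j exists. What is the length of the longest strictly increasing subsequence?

3

   i    0    1    2    3    4    5    6    7    8    9   10
a[i]   10    4    4    2   11    1    1    6    5   11    4
L[i]    1    1    1    1    2    1    1    2    2    3    2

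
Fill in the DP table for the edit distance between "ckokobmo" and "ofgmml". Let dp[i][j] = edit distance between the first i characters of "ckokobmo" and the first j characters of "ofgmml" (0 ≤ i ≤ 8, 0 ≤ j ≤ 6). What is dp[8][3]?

7

   ''  o  f  g  m  m  l
''  0  1  2  3  4  5  6
 c  1  1  2  3  4  5  6
 k  2  2  2  3  4  5  6
 o  3  2  3  3  4  5  6
 k  4  3  3  4  4  5  6
 o  5  4  4  4  5  5  6
 b  6  5  5  5  5  6  6
 m  7  6  6  6  5  5  6
 o  8  7  7  7  6  6  6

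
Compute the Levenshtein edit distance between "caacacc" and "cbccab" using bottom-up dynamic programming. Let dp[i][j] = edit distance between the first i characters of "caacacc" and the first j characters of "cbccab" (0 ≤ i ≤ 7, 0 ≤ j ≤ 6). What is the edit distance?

   ''  c  b  c  c  a  b
''  0  1  2  3  4  5  6
 c  1  0  1  2  3  4  5
 a  2  1  1  2  3  3  4
 a  3  2  2  2  3  3  4
 c  4  3  3  2  2  3  4
 a  5  4  4  3  3  2  3
 c  6  5  5  4  3  3  3
 c  7  6  6  5  4  4  4

4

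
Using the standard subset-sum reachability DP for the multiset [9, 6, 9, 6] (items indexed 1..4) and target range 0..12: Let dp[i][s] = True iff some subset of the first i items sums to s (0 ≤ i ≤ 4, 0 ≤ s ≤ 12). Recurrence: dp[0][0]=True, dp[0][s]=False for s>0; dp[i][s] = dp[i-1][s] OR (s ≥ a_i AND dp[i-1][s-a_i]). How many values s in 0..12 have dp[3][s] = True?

3

i\s   0   1   2   3   4   5   6   7   8   9  10  11  12
  0   T   F   F   F   F   F   F   F   F   F   F   F   F
  1   T   F   F   F   F   F   F   F   F   T   F   F   F
  2   T   F   F   F   F   F   T   F   F   T   F   F   F
  3   T   F   F   F   F   F   T   F   F   T   F   F   F
  4   T   F   F   F   F   F   T   F   F   T   F   F   T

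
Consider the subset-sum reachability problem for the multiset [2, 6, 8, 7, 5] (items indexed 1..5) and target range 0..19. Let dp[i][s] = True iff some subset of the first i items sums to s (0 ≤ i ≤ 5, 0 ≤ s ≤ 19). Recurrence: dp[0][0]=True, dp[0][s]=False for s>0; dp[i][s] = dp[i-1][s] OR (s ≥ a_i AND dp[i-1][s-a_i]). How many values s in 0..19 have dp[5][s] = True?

17

i\s   0   1   2   3   4   5   6   7   8   9  10  11  12  13  14  15  16  17  18  19
  0   T   F   F   F   F   F   F   F   F   F   F   F   F   F   F   F   F   F   F   F
  1   T   F   T   F   F   F   F   F   F   F   F   F   F   F   F   F   F   F   F   F
  2   T   F   T   F   F   F   T   F   T   F   F   F   F   F   F   F   F   F   F   F
  3   T   F   T   F   F   F   T   F   T   F   T   F   F   F   T   F   T   F   F   F
  4   T   F   T   F   F   F   T   T   T   T   T   F   F   T   T   T   T   T   F   F
  5   T   F   T   F   F   T   T   T   T   T   T   T   T   T   T   T   T   T   T   T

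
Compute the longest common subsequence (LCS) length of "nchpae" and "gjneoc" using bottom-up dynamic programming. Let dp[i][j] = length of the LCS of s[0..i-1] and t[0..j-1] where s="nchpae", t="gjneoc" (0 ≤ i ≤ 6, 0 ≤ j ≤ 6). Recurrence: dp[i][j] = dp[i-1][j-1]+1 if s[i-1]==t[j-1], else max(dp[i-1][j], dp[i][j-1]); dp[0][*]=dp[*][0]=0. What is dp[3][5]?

   ''  g  j  n  e  o  c
''  0  0  0  0  0  0  0
 n  0  0  0  1  1  1  1
 c  0  0  0  1  1  1  2
 h  0  0  0  1  1  1  2
 p  0  0  0  1  1  1  2
 a  0  0  0  1  1  1  2
 e  0  0  0  1  2  2  2

1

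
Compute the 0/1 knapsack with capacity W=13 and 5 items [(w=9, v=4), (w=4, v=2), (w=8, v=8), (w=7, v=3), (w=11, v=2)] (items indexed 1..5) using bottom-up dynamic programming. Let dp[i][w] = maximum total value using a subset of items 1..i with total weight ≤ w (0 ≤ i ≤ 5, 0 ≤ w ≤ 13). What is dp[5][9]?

i\w   0   1   2   3   4   5   6   7   8   9  10  11  12  13
  0   0   0   0   0   0   0   0   0   0   0   0   0   0   0
  1   0   0   0   0   0   0   0   0   0   4   4   4   4   4
  2   0   0   0   0   2   2   2   2   2   4   4   4   4   6
  3   0   0   0   0   2   2   2   2   8   8   8   8  10  10
  4   0   0   0   0   2   2   2   3   8   8   8   8  10  10
  5   0   0   0   0   2   2   2   3   8   8   8   8  10  10

8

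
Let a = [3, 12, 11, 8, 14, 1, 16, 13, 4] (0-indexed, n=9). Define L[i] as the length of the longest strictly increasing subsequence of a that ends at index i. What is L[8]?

2

   i    0    1    2    3    4    5    6    7    8
a[i]    3   12   11    8   14    1   16   13    4
L[i]    1    2    2    2    3    1    4    3    2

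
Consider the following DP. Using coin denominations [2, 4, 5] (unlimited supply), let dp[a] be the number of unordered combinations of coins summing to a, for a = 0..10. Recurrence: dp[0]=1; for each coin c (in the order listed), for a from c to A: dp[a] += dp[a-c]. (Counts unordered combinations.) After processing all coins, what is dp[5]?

1

after  coin     0     1     2     3     4     5     6     7     8     9    10
          2     1     0     1     0     1     0     1     0     1     0     1
          4     1     0     1     0     2     0     2     0     3     0     3
          5     1     0     1     0     2     1     2     1     3     2     4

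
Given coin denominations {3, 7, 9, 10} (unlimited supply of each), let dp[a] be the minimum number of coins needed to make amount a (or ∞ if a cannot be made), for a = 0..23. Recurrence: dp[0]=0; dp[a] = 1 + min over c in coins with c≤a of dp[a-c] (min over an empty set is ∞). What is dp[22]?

 a  0  1  2  3  4  5  6  7  8  9 10 11 12 13 14 15 16 17 18 19 20 21 22 23
dp  0  -  -  1  -  -  2  1  -  1  1  -  2  2  2  3  2  2  2  2  2  3  3  3
(- denotes ∞ / unreachable)

3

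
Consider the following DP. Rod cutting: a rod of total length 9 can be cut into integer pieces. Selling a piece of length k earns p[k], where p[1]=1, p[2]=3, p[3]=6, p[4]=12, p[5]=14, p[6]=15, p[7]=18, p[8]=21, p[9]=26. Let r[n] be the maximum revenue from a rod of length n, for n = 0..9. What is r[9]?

26

   n    0    1    2    3    4    5    6    7    8    9
r[n]    0    1    3    6   12   14   15   18   24   26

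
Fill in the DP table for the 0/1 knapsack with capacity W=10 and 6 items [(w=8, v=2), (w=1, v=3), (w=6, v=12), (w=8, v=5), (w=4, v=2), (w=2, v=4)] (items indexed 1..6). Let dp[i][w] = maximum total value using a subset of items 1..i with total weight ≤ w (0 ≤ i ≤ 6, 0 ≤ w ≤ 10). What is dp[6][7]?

i\w   0   1   2   3   4   5   6   7   8   9  10
  0   0   0   0   0   0   0   0   0   0   0   0
  1   0   0   0   0   0   0   0   0   2   2   2
  2   0   3   3   3   3   3   3   3   3   5   5
  3   0   3   3   3   3   3  12  15  15  15  15
  4   0   3   3   3   3   3  12  15  15  15  15
  5   0   3   3   3   3   5  12  15  15  15  15
  6   0   3   4   7   7   7  12  15  16  19  19

15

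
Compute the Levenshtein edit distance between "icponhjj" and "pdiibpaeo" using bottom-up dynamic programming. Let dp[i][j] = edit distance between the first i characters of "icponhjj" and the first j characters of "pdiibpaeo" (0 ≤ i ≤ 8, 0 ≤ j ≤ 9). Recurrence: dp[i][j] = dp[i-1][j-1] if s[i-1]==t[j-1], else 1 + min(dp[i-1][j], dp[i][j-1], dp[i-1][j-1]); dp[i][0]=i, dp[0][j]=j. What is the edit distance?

9

   ''  p  d  i  i  b  p  a  e  o
''  0  1  2  3  4  5  6  7  8  9
 i  1  1  2  2  3  4  5  6  7  8
 c  2  2  2  3  3  4  5  6  7  8
 p  3  2  3  3  4  4  4  5  6  7
 o  4  3  3  4  4  5  5  5  6  6
 n  5  4  4  4  5  5  6  6  6  7
 h  6  5  5  5  5  6  6  7  7  7
 j  7  6  6  6  6  6  7  7  8  8
 j  8  7  7  7  7  7  7  8  8  9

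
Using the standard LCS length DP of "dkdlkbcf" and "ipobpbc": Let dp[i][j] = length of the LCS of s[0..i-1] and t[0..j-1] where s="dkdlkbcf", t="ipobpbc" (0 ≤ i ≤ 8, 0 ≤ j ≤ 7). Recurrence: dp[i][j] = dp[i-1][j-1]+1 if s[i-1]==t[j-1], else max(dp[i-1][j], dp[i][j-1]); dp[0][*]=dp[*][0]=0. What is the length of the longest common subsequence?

   ''  i  p  o  b  p  b  c
''  0  0  0  0  0  0  0  0
 d  0  0  0  0  0  0  0  0
 k  0  0  0  0  0  0  0  0
 d  0  0  0  0  0  0  0  0
 l  0  0  0  0  0  0  0  0
 k  0  0  0  0  0  0  0  0
 b  0  0  0  0  1  1  1  1
 c  0  0  0  0  1  1  1  2
 f  0  0  0  0  1  1  1  2

2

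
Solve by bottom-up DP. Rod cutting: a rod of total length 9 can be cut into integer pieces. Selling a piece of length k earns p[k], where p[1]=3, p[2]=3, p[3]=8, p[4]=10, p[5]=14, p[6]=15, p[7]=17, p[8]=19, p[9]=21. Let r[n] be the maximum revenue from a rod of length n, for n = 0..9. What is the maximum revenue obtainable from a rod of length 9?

27

   n    0    1    2    3    4    5    6    7    8    9
r[n]    0    3    6    9   12   15   18   21   24   27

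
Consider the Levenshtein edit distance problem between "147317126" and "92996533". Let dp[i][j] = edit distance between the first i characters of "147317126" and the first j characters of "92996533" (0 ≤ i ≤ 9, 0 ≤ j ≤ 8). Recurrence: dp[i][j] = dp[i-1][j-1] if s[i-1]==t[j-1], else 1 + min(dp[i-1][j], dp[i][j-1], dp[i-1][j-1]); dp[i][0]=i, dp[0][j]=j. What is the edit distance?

9

   ''  9  2  9  9  6  5  3  3
''  0  1  2  3  4  5  6  7  8
 1  1  1  2  3  4  5  6  7  8
 4  2  2  2  3  4  5  6  7  8
 7  3  3  3  3  4  5  6  7  8
 3  4  4  4  4  4  5  6  6  7
 1  5  5  5  5  5  5  6  7  7
 7  6  6  6  6  6  6  6  7  8
 1  7  7  7  7  7  7  7  7  8
 2  8  8  7  8  8  8  8  8  8
 6  9  9  8  8  9  8  9  9  9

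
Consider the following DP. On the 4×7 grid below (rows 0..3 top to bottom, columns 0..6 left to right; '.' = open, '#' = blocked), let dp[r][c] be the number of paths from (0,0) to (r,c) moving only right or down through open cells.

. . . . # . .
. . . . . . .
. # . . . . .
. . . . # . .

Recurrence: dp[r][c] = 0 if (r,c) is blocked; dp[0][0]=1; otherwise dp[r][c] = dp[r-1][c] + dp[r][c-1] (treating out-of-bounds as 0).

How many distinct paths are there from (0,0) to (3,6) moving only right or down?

r\c   0   1   2   3   4   5   6
  0   1   1   1   1   0   0   0
  1   1   2   3   4   4   4   4
  2   1   0   3   7  11  15  19
  3   1   1   4  11   0  15  34

34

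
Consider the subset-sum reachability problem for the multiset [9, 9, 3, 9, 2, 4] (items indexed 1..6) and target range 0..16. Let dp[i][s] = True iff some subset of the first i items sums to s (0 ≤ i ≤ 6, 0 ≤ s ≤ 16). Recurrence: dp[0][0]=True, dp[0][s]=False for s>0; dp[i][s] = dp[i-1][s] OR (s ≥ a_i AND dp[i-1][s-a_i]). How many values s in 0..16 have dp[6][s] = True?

i\s   0   1   2   3   4   5   6   7   8   9  10  11  12  13  14  15  16
  0   T   F   F   F   F   F   F   F   F   F   F   F   F   F   F   F   F
  1   T   F   F   F   F   F   F   F   F   T   F   F   F   F   F   F   F
  2   T   F   F   F   F   F   F   F   F   T   F   F   F   F   F   F   F
  3   T   F   F   T   F   F   F   F   F   T   F   F   T   F   F   F   F
  4   T   F   F   T   F   F   F   F   F   T   F   F   T   F   F   F   F
  5   T   F   T   T   F   T   F   F   F   T   F   T   T   F   T   F   F
  6   T   F   T   T   T   T   T   T   F   T   F   T   T   T   T   T   T

14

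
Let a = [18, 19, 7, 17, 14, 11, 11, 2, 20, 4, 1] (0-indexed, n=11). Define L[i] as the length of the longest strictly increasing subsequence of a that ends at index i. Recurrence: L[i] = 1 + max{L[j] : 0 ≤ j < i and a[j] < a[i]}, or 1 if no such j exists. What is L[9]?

2

   i    0    1    2    3    4    5    6    7    8    9   10
a[i]   18   19    7   17   14   11   11    2   20    4    1
L[i]    1    2    1    2    2    2    2    1    3    2    1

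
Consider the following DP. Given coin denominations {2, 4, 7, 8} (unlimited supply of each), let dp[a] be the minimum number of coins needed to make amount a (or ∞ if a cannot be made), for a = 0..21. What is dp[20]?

3

 a  0  1  2  3  4  5  6  7  8  9 10 11 12 13 14 15 16 17 18 19 20 21
dp  0  -  1  -  1  -  2  1  1  2  2  2  2  3  2  2  2  3  3  3  3  3
(- denotes ∞ / unreachable)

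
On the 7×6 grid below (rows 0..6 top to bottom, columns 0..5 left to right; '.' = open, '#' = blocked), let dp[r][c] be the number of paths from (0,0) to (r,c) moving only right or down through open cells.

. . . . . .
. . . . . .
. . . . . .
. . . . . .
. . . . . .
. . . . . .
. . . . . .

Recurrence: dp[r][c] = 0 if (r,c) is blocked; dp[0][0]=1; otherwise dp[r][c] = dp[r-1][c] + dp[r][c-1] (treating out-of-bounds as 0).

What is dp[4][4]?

r\c   0   1   2   3   4   5
  0   1   1   1   1   1   1
  1   1   2   3   4   5   6
  2   1   3   6  10  15  21
  3   1   4  10  20  35  56
  4   1   5  15  35  70 126
  5   1   6  21  56 126 252
  6   1   7  28  84 210 462

70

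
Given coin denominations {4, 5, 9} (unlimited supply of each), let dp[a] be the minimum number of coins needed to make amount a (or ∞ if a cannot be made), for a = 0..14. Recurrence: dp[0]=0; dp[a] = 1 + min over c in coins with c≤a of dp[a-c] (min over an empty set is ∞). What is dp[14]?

2

 a  0  1  2  3  4  5  6  7  8  9 10 11 12 13 14
dp  0  -  -  -  1  1  -  -  2  1  2  -  3  2  2
(- denotes ∞ / unreachable)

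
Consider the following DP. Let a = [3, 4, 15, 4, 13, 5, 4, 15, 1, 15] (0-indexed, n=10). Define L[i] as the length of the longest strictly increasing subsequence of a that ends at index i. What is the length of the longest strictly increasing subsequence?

4

   i    0    1    2    3    4    5    6    7    8    9
a[i]    3    4   15    4   13    5    4   15    1   15
L[i]    1    2    3    2    3    3    2    4    1    4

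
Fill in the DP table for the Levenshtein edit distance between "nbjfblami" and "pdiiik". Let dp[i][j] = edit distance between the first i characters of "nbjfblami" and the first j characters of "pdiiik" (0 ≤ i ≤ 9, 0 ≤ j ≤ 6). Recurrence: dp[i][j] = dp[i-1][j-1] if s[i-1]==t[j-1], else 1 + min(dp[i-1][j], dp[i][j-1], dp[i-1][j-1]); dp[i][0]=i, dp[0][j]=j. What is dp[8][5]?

8

   ''  p  d  i  i  i  k
''  0  1  2  3  4  5  6
 n  1  1  2  3  4  5  6
 b  2  2  2  3  4  5  6
 j  3  3  3  3  4  5  6
 f  4  4  4  4  4  5  6
 b  5  5  5  5  5  5  6
 l  6  6  6  6  6  6  6
 a  7  7  7  7  7  7  7
 m  8  8  8  8  8  8  8
 i  9  9  9  8  8  8  9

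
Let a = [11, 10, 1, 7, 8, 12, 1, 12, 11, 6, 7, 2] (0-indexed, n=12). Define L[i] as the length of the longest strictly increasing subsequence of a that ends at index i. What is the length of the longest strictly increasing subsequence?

   i    0    1    2    3    4    5    6    7    8    9   10   11
a[i]   11   10    1    7    8   12    1   12   11    6    7    2
L[i]    1    1    1    2    3    4    1    4    4    2    3    2

4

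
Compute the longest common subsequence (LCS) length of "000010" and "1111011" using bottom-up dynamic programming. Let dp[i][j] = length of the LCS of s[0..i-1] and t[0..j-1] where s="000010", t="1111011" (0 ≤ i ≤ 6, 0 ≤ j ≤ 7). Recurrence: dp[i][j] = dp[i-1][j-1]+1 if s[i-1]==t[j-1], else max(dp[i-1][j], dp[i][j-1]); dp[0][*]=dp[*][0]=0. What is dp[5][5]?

1

   ''  1  1  1  1  0  1  1
''  0  0  0  0  0  0  0  0
 0  0  0  0  0  0  1  1  1
 0  0  0  0  0  0  1  1  1
 0  0  0  0  0  0  1  1  1
 0  0  0  0  0  0  1  1  1
 1  0  1  1  1  1  1  2  2
 0  0  1  1  1  1  2  2  2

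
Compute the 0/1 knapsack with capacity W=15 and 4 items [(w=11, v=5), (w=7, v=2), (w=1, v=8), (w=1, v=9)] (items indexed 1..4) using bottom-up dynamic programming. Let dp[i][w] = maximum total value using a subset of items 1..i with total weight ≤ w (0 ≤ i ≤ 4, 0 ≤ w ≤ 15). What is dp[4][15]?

i\w   0   1   2   3   4   5   6   7   8   9  10  11  12  13  14  15
  0   0   0   0   0   0   0   0   0   0   0   0   0   0   0   0   0
  1   0   0   0   0   0   0   0   0   0   0   0   5   5   5   5   5
  2   0   0   0   0   0   0   0   2   2   2   2   5   5   5   5   5
  3   0   8   8   8   8   8   8   8  10  10  10  10  13  13  13  13
  4   0   9  17  17  17  17  17  17  17  19  19  19  19  22  22  22

22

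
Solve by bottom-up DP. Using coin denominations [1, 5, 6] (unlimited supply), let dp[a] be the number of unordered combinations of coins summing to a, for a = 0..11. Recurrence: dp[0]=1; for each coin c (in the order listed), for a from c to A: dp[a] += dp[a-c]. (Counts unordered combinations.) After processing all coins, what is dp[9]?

3

after  coin     0     1     2     3     4     5     6     7     8     9    10    11
          1     1     1     1     1     1     1     1     1     1     1     1     1
          5     1     1     1     1     1     2     2     2     2     2     3     3
          6     1     1     1     1     1     2     3     3     3     3     4     5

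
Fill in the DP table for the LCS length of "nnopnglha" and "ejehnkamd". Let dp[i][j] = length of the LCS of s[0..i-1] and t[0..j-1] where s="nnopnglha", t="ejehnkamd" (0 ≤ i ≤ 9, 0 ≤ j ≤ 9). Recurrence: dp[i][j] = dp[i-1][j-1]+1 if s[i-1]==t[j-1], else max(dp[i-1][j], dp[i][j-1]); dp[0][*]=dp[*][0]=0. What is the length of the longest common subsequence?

2

   ''  e  j  e  h  n  k  a  m  d
''  0  0  0  0  0  0  0  0  0  0
 n  0  0  0  0  0  1  1  1  1  1
 n  0  0  0  0  0  1  1  1  1  1
 o  0  0  0  0  0  1  1  1  1  1
 p  0  0  0  0  0  1  1  1  1  1
 n  0  0  0  0  0  1  1  1  1  1
 g  0  0  0  0  0  1  1  1  1  1
 l  0  0  0  0  0  1  1  1  1  1
 h  0  0  0  0  1  1  1  1  1  1
 a  0  0  0  0  1  1  1  2  2  2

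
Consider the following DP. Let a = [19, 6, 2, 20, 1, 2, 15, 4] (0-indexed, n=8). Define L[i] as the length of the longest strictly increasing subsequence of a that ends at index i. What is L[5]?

2

   i    0    1    2    3    4    5    6    7
a[i]   19    6    2   20    1    2   15    4
L[i]    1    1    1    2    1    2    3    3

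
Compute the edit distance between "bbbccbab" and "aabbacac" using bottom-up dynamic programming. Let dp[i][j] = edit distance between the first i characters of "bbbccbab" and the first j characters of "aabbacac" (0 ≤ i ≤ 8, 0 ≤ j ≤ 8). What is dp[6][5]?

5

   ''  a  a  b  b  a  c  a  c
''  0  1  2  3  4  5  6  7  8
 b  1  1  2  2  3  4  5  6  7
 b  2  2  2  2  2  3  4  5  6
 b  3  3  3  2  2  3  4  5  6
 c  4  4  4  3  3  3  3  4  5
 c  5  5  5  4  4  4  3  4  4
 b  6  6  6  5  4  5  4  4  5
 a  7  6  6  6  5  4  5  4  5
 b  8  7  7  6  6  5  5  5  5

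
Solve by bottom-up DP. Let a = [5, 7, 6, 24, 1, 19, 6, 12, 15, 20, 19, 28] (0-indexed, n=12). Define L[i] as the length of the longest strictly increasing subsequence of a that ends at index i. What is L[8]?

   i    0    1    2    3    4    5    6    7    8    9   10   11
a[i]    5    7    6   24    1   19    6   12   15   20   19   28
L[i]    1    2    2    3    1    3    2    3    4    5    5    6

4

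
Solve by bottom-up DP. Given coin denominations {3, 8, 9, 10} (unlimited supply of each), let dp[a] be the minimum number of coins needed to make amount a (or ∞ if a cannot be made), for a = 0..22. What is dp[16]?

 a  0  1  2  3  4  5  6  7  8  9 10 11 12 13 14 15 16 17 18 19 20 21 22
dp  0  -  -  1  -  -  2  -  1  1  1  2  2  2  3  3  2  2  2  2  2  3  3
(- denotes ∞ / unreachable)

2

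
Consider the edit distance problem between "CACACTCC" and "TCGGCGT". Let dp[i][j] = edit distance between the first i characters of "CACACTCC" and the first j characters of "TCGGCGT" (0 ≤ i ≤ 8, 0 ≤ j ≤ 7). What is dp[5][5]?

   ''  T  C  G  G  C  G  T
''  0  1  2  3  4  5  6  7
 C  1  1  1  2  3  4  5  6
 A  2  2  2  2  3  4  5  6
 C  3  3  2  3  3  3  4  5
 A  4  4  3  3  4  4  4  5
 C  5  5  4  4  4  4  5  5
 T  6  5  5  5  5  5  5  5
 C  7  6  5  6  6  5  6  6
 C  8  7  6  6  7  6  6  7

4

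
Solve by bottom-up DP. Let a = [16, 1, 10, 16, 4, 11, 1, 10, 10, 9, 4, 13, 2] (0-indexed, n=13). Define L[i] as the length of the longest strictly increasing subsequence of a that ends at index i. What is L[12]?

2

   i    0    1    2    3    4    5    6    7    8    9   10   11   12
a[i]   16    1   10   16    4   11    1   10   10    9    4   13    2
L[i]    1    1    2    3    2    3    1    3    3    3    2    4    2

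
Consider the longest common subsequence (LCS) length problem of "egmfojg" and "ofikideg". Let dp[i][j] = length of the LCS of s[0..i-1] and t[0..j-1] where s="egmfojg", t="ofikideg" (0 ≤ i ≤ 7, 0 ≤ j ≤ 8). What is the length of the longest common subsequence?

   ''  o  f  i  k  i  d  e  g
''  0  0  0  0  0  0  0  0  0
 e  0  0  0  0  0  0  0  1  1
 g  0  0  0  0  0  0  0  1  2
 m  0  0  0  0  0  0  0  1  2
 f  0  0  1  1  1  1  1  1  2
 o  0  1  1  1  1  1  1  1  2
 j  0  1  1  1  1  1  1  1  2
 g  0  1  1  1  1  1  1  1  2

2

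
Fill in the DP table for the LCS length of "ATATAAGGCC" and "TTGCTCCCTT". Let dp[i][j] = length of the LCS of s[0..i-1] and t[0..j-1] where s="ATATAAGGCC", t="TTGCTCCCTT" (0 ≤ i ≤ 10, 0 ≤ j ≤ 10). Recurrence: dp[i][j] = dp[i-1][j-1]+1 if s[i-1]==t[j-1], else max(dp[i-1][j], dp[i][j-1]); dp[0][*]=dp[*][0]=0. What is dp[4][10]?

   ''  T  T  G  C  T  C  C  C  T  T
''  0  0  0  0  0  0  0  0  0  0  0
 A  0  0  0  0  0  0  0  0  0  0  0
 T  0  1  1  1  1  1  1  1  1  1  1
 A  0  1  1  1  1  1  1  1  1  1  1
 T  0  1  2  2  2  2  2  2  2  2  2
 A  0  1  2  2  2  2  2  2  2  2  2
 A  0  1  2  2  2  2  2  2  2  2  2
 G  0  1  2  3  3  3  3  3  3  3  3
 G  0  1  2  3  3  3  3  3  3  3  3
 C  0  1  2  3  4  4  4  4  4  4  4
 C  0  1  2  3  4  4  5  5  5  5  5

2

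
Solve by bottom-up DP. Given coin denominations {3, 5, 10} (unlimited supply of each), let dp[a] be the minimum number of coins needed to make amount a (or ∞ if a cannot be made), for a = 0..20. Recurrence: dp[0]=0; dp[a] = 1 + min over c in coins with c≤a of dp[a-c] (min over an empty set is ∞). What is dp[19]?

4

 a  0  1  2  3  4  5  6  7  8  9 10 11 12 13 14 15 16 17 18 19 20
dp  0  -  -  1  -  1  2  -  2  3  1  3  4  2  4  2  3  5  3  4  2
(- denotes ∞ / unreachable)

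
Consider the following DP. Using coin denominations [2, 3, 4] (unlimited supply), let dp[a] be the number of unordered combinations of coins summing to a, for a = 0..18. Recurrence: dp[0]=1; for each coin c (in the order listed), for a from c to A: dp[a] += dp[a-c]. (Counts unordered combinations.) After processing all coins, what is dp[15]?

7

after  coin     0     1     2     3     4     5     6     7     8     9    10    11    12    13    14    15    16    17    18
          2     1     0     1     0     1     0     1     0     1     0     1     0     1     0     1     0     1     0     1
          3     1     0     1     1     1     1     2     1     2     2     2     2     3     2     3     3     3     3     4
          4     1     0     1     1     2     1     3     2     4     3     5     4     7     5     8     7    10     8    12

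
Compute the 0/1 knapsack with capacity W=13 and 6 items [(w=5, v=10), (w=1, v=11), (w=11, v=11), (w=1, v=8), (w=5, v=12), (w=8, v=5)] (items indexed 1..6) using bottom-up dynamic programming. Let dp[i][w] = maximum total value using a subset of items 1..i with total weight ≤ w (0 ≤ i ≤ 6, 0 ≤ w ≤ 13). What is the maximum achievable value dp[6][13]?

i\w   0   1   2   3   4   5   6   7   8   9  10  11  12  13
  0   0   0   0   0   0   0   0   0   0   0   0   0   0   0
  1   0   0   0   0   0  10  10  10  10  10  10  10  10  10
  2   0  11  11  11  11  11  21  21  21  21  21  21  21  21
  3   0  11  11  11  11  11  21  21  21  21  21  21  22  22
  4   0  11  19  19  19  19  21  29  29  29  29  29  29  30
  5   0  11  19  19  19  19  23  31  31  31  31  33  41  41
  6   0  11  19  19  19  19  23  31  31  31  31  33  41  41

41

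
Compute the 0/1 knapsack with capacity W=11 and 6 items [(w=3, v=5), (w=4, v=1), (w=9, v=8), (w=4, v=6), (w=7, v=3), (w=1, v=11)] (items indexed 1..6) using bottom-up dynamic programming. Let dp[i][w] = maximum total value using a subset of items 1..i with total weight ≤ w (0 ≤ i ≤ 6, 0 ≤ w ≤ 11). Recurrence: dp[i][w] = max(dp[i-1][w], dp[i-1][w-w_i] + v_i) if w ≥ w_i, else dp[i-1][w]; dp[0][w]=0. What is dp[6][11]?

22

i\w   0   1   2   3   4   5   6   7   8   9  10  11
  0   0   0   0   0   0   0   0   0   0   0   0   0
  1   0   0   0   5   5   5   5   5   5   5   5   5
  2   0   0   0   5   5   5   5   6   6   6   6   6
  3   0   0   0   5   5   5   5   6   6   8   8   8
  4   0   0   0   5   6   6   6  11  11  11  11  12
  5   0   0   0   5   6   6   6  11  11  11  11  12
  6   0  11  11  11  16  17  17  17  22  22  22  22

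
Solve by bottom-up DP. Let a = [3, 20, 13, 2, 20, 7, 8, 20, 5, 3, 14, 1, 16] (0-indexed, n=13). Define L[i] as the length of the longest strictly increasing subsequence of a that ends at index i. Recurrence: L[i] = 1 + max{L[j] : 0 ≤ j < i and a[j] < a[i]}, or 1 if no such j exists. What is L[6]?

   i    0    1    2    3    4    5    6    7    8    9   10   11   12
a[i]    3   20   13    2   20    7    8   20    5    3   14    1   16
L[i]    1    2    2    1    3    2    3    4    2    2    4    1    5

3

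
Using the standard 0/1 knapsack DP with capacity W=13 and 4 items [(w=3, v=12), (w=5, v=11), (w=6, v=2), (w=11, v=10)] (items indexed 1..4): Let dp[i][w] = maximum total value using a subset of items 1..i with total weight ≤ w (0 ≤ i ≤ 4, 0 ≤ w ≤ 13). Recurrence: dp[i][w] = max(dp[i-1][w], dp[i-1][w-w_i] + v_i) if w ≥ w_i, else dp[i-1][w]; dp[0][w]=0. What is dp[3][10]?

i\w   0   1   2   3   4   5   6   7   8   9  10  11  12  13
  0   0   0   0   0   0   0   0   0   0   0   0   0   0   0
  1   0   0   0  12  12  12  12  12  12  12  12  12  12  12
  2   0   0   0  12  12  12  12  12  23  23  23  23  23  23
  3   0   0   0  12  12  12  12  12  23  23  23  23  23  23
  4   0   0   0  12  12  12  12  12  23  23  23  23  23  23

23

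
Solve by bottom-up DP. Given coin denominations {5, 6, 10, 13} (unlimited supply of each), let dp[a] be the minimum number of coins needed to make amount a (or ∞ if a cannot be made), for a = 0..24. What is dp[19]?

 a  0  1  2  3  4  5  6  7  8  9 10 11 12 13 14 15 16 17 18 19 20 21 22 23 24
dp  0  -  -  -  -  1  1  -  -  -  1  2  2  1  -  2  2  3  2  2  2  3  3  2  3
(- denotes ∞ / unreachable)

2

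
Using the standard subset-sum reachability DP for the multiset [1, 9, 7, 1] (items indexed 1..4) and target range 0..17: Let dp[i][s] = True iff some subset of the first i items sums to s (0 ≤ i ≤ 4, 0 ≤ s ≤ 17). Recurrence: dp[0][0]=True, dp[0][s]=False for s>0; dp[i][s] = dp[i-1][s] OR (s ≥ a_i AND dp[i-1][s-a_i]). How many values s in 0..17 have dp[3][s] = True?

i\s   0   1   2   3   4   5   6   7   8   9  10  11  12  13  14  15  16  17
  0   T   F   F   F   F   F   F   F   F   F   F   F   F   F   F   F   F   F
  1   T   T   F   F   F   F   F   F   F   F   F   F   F   F   F   F   F   F
  2   T   T   F   F   F   F   F   F   F   T   T   F   F   F   F   F   F   F
  3   T   T   F   F   F   F   F   T   T   T   T   F   F   F   F   F   T   T
  4   T   T   T   F   F   F   F   T   T   T   T   T   F   F   F   F   T   T

8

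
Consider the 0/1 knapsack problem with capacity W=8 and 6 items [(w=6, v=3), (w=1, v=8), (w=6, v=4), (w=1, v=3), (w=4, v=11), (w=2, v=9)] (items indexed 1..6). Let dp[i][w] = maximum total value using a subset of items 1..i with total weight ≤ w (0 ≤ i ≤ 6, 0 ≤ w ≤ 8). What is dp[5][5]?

i\w   0   1   2   3   4   5   6   7   8
  0   0   0   0   0   0   0   0   0   0
  1   0   0   0   0   0   0   3   3   3
  2   0   8   8   8   8   8   8  11  11
  3   0   8   8   8   8   8   8  12  12
  4   0   8  11  11  11  11  11  12  15
  5   0   8  11  11  11  19  22  22  22
  6   0   8  11  17  20  20  22  28  31

19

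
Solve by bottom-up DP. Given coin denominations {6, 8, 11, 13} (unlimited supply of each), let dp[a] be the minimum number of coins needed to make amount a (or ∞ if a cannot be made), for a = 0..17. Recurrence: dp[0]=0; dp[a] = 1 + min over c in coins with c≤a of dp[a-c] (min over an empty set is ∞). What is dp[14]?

2

 a  0  1  2  3  4  5  6  7  8  9 10 11 12 13 14 15 16 17
dp  0  -  -  -  -  -  1  -  1  -  -  1  2  1  2  -  2  2
(- denotes ∞ / unreachable)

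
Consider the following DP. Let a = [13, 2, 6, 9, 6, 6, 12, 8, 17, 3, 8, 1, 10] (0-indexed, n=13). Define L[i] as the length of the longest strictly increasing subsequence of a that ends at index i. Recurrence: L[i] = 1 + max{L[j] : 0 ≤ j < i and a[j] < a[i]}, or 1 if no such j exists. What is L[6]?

   i    0    1    2    3    4    5    6    7    8    9   10   11   12
a[i]   13    2    6    9    6    6   12    8   17    3    8    1   10
L[i]    1    1    2    3    2    2    4    3    5    2    3    1    4

4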